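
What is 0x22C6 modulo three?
Convert 0x22C6 (hexadecimal) → 2×4096 + 2×256 + 12×16 + 6 = 8902 (decimal)
Convert three (English words) → 3 (decimal)
Compute 8902 mod 3 = 1
1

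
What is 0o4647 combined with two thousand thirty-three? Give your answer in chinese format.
Convert 0o4647 (octal) → 4×512 + 6×64 + 4×8 + 7 = 2471 (decimal)
Convert two thousand thirty-three (English words) → 2×1000 + 33 = 2033 (decimal)
Compute 2471 + 2033 = 4504
Convert 4504 (decimal) → 4504 = 4×1000 + 5×100 + 4 → 四千五百零四 (Chinese numeral)
四千五百零四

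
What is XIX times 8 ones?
Convert XIX (Roman numeral) → 10 + 9 = 19 (decimal)
Convert 8 ones (place-value notation) → 8 (decimal)
Compute 19 × 8 = 152
152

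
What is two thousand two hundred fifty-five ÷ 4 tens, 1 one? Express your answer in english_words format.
Convert two thousand two hundred fifty-five (English words) → 2×1000 + 2×100 + 55 = 2255 (decimal)
Convert 4 tens, 1 one (place-value notation) → 4×10 + 1 = 41 (decimal)
Compute 2255 ÷ 41 = 55
Convert 55 (decimal) → fifty-five (English words)
fifty-five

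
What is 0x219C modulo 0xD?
Convert 0x219C (hexadecimal) → 2×4096 + 1×256 + 9×16 + 12 = 8604 (decimal)
Convert 0xD (hexadecimal) → 13 (decimal)
Compute 8604 mod 13 = 11
11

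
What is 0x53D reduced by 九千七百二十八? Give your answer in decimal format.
Convert 0x53D (hexadecimal) → 5×256 + 3×16 + 13 = 1341 (decimal)
Convert 九千七百二十八 (Chinese numeral) → 9×1000 + 7×100 + 2×10 + 8 = 9728 (decimal)
Compute 1341 - 9728 = -8387
-8387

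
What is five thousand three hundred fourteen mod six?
Convert five thousand three hundred fourteen (English words) → 5×1000 + 3×100 + 14 = 5314 (decimal)
Convert six (English words) → 6 (decimal)
Compute 5314 mod 6 = 4
4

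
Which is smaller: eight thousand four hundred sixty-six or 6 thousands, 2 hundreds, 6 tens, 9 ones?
Convert eight thousand four hundred sixty-six (English words) → 8×1000 + 4×100 + 66 = 8466 (decimal)
Convert 6 thousands, 2 hundreds, 6 tens, 9 ones (place-value notation) → 6×1000 + 2×100 + 6×10 + 9 = 6269 (decimal)
Compare 8466 vs 6269: smaller = 6269
6269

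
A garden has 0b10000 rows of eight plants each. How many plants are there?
Convert eight (English words) → 8 (decimal)
Convert 0b10000 (binary) → 16 (decimal)
Compute 8 × 16 = 128
128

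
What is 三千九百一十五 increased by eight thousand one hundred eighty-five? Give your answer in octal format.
Convert 三千九百一十五 (Chinese numeral) → 3×1000 + 9×100 + 1×10 + 5 = 3915 (decimal)
Convert eight thousand one hundred eighty-five (English words) → 8×1000 + 1×100 + 85 = 8185 (decimal)
Compute 3915 + 8185 = 12100
Convert 12100 (decimal) → 12100 = 2×4096 + 7×512 + 5×64 + 4 → 0o27504 (octal)
0o27504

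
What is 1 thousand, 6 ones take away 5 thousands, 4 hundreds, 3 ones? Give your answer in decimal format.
Convert 1 thousand, 6 ones (place-value notation) → 1×1000 + 6 = 1006 (decimal)
Convert 5 thousands, 4 hundreds, 3 ones (place-value notation) → 5×1000 + 4×100 + 3 = 5403 (decimal)
Compute 1006 - 5403 = -4397
-4397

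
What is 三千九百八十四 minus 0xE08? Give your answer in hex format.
Convert 三千九百八十四 (Chinese numeral) → 3×1000 + 9×100 + 8×10 + 4 = 3984 (decimal)
Convert 0xE08 (hexadecimal) → 14×256 + 8 = 3592 (decimal)
Compute 3984 - 3592 = 392
Convert 392 (decimal) → 392 = 1×256 + 8×16 + 8 → 0x188 (hexadecimal)
0x188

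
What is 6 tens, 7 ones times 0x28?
Convert 6 tens, 7 ones (place-value notation) → 6×10 + 7 = 67 (decimal)
Convert 0x28 (hexadecimal) → 2×16 + 8 = 40 (decimal)
Compute 67 × 40 = 2680
2680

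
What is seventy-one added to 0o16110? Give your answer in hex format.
Convert seventy-one (English words) → 71 (decimal)
Convert 0o16110 (octal) → 1×4096 + 6×512 + 1×64 + 1×8 = 7240 (decimal)
Compute 71 + 7240 = 7311
Convert 7311 (decimal) → 7311 = 1×4096 + 12×256 + 8×16 + 15 → 0x1C8F (hexadecimal)
0x1C8F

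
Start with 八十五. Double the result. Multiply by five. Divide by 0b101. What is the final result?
Convert 八十五 (Chinese numeral) → 8×10 + 5 = 85 (decimal)
Start: 85
85 × 2 = 170
Convert five (English words) → 5 (decimal)
170 × 5 = 850
Convert 0b101 (binary) → 4 + 1 = 5 (decimal)
850 ÷ 5 = 170
170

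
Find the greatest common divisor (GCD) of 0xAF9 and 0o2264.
Convert 0xAF9 (hexadecimal) → 10×256 + 15×16 + 9 = 2809 (decimal)
Convert 0o2264 (octal) → 2×512 + 2×64 + 6×8 + 4 = 1204 (decimal)
Compute gcd(2809, 1204) = 1
1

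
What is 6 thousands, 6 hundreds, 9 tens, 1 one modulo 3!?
Convert 6 thousands, 6 hundreds, 9 tens, 1 one (place-value notation) → 6×1000 + 6×100 + 9×10 + 1 = 6691 (decimal)
Convert 3! (factorial) → 6 (decimal)
Compute 6691 mod 6 = 1
1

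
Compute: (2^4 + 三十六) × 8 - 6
Convert 2^4 (power) → 16 (decimal)
Convert 三十六 (Chinese numeral) → 3×10 + 6 = 36 (decimal)
Expression in decimal: (16 + 36) × 8 - 6
Parentheses first: 16 + 36 = 52
Multiply: 52 × 8 = 416
Subtract: 416 - 6 = 410
410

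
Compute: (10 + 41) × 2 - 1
Parentheses first: 10 + 41 = 51
Multiply: 51 × 2 = 102
Subtract: 102 - 1 = 101
101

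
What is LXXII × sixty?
Convert LXXII (Roman numeral) → 50 + 10 + 10 + 1 + 1 = 72 (decimal)
Convert sixty (English words) → 60 (decimal)
Compute 72 × 60 = 4320
4320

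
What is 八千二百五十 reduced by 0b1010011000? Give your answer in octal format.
Convert 八千二百五十 (Chinese numeral) → 8×1000 + 2×100 + 5×10 = 8250 (decimal)
Convert 0b1010011000 (binary) → 512 + 128 + 16 + 8 = 664 (decimal)
Compute 8250 - 664 = 7586
Convert 7586 (decimal) → 7586 = 1×4096 + 6×512 + 6×64 + 4×8 + 2 → 0o16642 (octal)
0o16642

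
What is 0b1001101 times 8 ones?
Convert 0b1001101 (binary) → 64 + 8 + 4 + 1 = 77 (decimal)
Convert 8 ones (place-value notation) → 8 (decimal)
Compute 77 × 8 = 616
616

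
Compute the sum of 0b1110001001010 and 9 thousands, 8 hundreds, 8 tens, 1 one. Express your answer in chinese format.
Convert 0b1110001001010 (binary) → 4096 + 2048 + 1024 + 64 + 8 + 2 = 7242 (decimal)
Convert 9 thousands, 8 hundreds, 8 tens, 1 one (place-value notation) → 9×1000 + 8×100 + 8×10 + 1 = 9881 (decimal)
Compute 7242 + 9881 = 17123
Convert 17123 (decimal) → 17123 = 1×10000 + 7×1000 + 1×100 + 2×10 + 3 → 一万七千一百二十三 (Chinese numeral)
一万七千一百二十三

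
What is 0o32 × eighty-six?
Convert 0o32 (octal) → 3×8 + 2 = 26 (decimal)
Convert eighty-six (English words) → 86 (decimal)
Compute 26 × 86 = 2236
2236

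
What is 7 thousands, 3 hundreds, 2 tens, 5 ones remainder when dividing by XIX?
Convert 7 thousands, 3 hundreds, 2 tens, 5 ones (place-value notation) → 7×1000 + 3×100 + 2×10 + 5 = 7325 (decimal)
Convert XIX (Roman numeral) → 10 + 9 = 19 (decimal)
Compute 7325 mod 19 = 10
10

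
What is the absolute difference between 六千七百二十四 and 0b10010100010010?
Convert 六千七百二十四 (Chinese numeral) → 6×1000 + 7×100 + 2×10 + 4 = 6724 (decimal)
Convert 0b10010100010010 (binary) → 8192 + 1024 + 256 + 16 + 2 = 9490 (decimal)
Compute |6724 - 9490| = 2766
2766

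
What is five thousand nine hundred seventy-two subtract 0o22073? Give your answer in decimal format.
Convert five thousand nine hundred seventy-two (English words) → 5×1000 + 9×100 + 72 = 5972 (decimal)
Convert 0o22073 (octal) → 2×4096 + 2×512 + 7×8 + 3 = 9275 (decimal)
Compute 5972 - 9275 = -3303
-3303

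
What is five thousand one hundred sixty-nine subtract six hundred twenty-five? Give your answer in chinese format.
Convert five thousand one hundred sixty-nine (English words) → 5×1000 + 1×100 + 69 = 5169 (decimal)
Convert six hundred twenty-five (English words) → 6×100 + 25 = 625 (decimal)
Compute 5169 - 625 = 4544
Convert 4544 (decimal) → 4544 = 4×1000 + 5×100 + 4×10 + 4 → 四千五百四十四 (Chinese numeral)
四千五百四十四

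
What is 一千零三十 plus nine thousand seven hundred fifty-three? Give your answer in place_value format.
Convert 一千零三十 (Chinese numeral) → 1×1000 + 3×10 = 1030 (decimal)
Convert nine thousand seven hundred fifty-three (English words) → 9×1000 + 7×100 + 53 = 9753 (decimal)
Compute 1030 + 9753 = 10783
Convert 10783 (decimal) → 10783 = 10×1000 + 7×100 + 8×10 + 3 → 10 thousands, 7 hundreds, 8 tens, 3 ones (place-value notation)
10 thousands, 7 hundreds, 8 tens, 3 ones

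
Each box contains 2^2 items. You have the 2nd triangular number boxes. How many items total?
Convert 2^2 (power) → 4 (decimal)
Convert the 2nd triangular number (triangular index) → 2×3/2 = 3 (decimal)
Compute 4 × 3 = 12
12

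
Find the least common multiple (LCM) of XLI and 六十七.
Convert XLI (Roman numeral) → 40 + 1 = 41 (decimal)
Convert 六十七 (Chinese numeral) → 6×10 + 7 = 67 (decimal)
Compute lcm(41, 67) = 2747
2747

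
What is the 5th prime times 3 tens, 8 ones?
Convert the 5th prime (prime index) → 11 (decimal)
Convert 3 tens, 8 ones (place-value notation) → 3×10 + 8 = 38 (decimal)
Compute 11 × 38 = 418
418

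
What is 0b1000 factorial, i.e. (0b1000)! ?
Convert 0b1000 (binary) → 8 (decimal)
Compute 8! = 40320
40320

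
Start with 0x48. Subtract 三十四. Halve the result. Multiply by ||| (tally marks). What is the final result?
Convert 0x48 (hexadecimal) → 4×16 + 8 = 72 (decimal)
Start: 72
Convert 三十四 (Chinese numeral) → 3×10 + 4 = 34 (decimal)
72 - 34 = 38
38 ÷ 2 = 19
Convert ||| (tally marks) → 3 (decimal)
19 × 3 = 57
57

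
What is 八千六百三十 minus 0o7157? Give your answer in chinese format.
Convert 八千六百三十 (Chinese numeral) → 8×1000 + 6×100 + 3×10 = 8630 (decimal)
Convert 0o7157 (octal) → 7×512 + 1×64 + 5×8 + 7 = 3695 (decimal)
Compute 8630 - 3695 = 4935
Convert 4935 (decimal) → 4935 = 4×1000 + 9×100 + 3×10 + 5 → 四千九百三十五 (Chinese numeral)
四千九百三十五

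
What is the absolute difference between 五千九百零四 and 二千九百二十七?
Convert 五千九百零四 (Chinese numeral) → 5×1000 + 9×100 + 4 = 5904 (decimal)
Convert 二千九百二十七 (Chinese numeral) → 2×1000 + 9×100 + 2×10 + 7 = 2927 (decimal)
Compute |5904 - 2927| = 2977
2977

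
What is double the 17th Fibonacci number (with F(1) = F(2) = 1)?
The 17th Fibonacci number (with F(1) = F(2) = 1) = 1597
Compute 1597 × 2 = 3194
3194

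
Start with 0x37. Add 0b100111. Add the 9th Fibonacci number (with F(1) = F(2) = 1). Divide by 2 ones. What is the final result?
Convert 0x37 (hexadecimal) → 3×16 + 7 = 55 (decimal)
Start: 55
Convert 0b100111 (binary) → 32 + 4 + 2 + 1 = 39 (decimal)
55 + 39 = 94
Convert the 9th Fibonacci number (with F(1) = F(2) = 1) (Fibonacci index) → 1, 1, 2, 3, 5, 8, 13, 21, 34 → 34 (decimal)
94 + 34 = 128
Convert 2 ones (place-value notation) → 2 (decimal)
128 ÷ 2 = 64
64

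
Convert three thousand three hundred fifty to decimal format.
Convert three thousand three hundred fifty (English words) → 3×1000 + 3×100 + 50 = 3350 (decimal)
3350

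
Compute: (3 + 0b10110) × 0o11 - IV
Convert 0b10110 (binary) → 16 + 4 + 2 = 22 (decimal)
Convert 0o11 (octal) → 1×8 + 1 = 9 (decimal)
Convert IV (Roman numeral) → 4 (decimal)
Expression in decimal: (3 + 22) × 9 - 4
Parentheses first: 3 + 22 = 25
Multiply: 25 × 9 = 225
Subtract: 225 - 4 = 221
221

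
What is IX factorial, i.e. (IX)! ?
Convert IX (Roman numeral) → 9 (decimal)
Compute 9! = 362880
362880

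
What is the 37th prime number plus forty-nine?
The 37th prime number = 157
Convert forty-nine (English words) → 49 (decimal)
Compute 157 + 49 = 206
206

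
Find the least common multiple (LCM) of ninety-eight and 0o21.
Convert ninety-eight (English words) → 98 (decimal)
Convert 0o21 (octal) → 2×8 + 1 = 17 (decimal)
Compute lcm(98, 17) = 1666
1666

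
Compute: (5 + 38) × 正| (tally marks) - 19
Convert 正| (tally marks) → 5 + 1 = 6 (decimal)
Expression in decimal: (5 + 38) × 6 - 19
Parentheses first: 5 + 38 = 43
Multiply: 43 × 6 = 258
Subtract: 258 - 19 = 239
239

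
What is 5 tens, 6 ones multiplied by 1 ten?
Convert 5 tens, 6 ones (place-value notation) → 5×10 + 6 = 56 (decimal)
Convert 1 ten (place-value notation) → 1×10 = 10 (decimal)
Compute 56 × 10 = 560
560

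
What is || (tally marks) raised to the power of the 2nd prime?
Convert || (tally marks) → 2 (decimal)
Convert the 2nd prime (prime index) → 3 (decimal)
Compute 2 ^ 3 = 8
8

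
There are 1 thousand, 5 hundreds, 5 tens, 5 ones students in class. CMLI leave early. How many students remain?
Convert 1 thousand, 5 hundreds, 5 tens, 5 ones (place-value notation) → 1×1000 + 5×100 + 5×10 + 5 = 1555 (decimal)
Convert CMLI (Roman numeral) → 900 + 50 + 1 = 951 (decimal)
Compute 1555 - 951 = 604
604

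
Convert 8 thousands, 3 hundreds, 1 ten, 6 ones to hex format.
Convert 8 thousands, 3 hundreds, 1 ten, 6 ones (place-value notation) → 8×1000 + 3×100 + 1×10 + 6 = 8316 (decimal)
Convert 8316 (decimal) → 8316 = 2×4096 + 7×16 + 12 → 0x207C (hexadecimal)
0x207C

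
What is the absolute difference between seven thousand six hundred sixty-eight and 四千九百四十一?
Convert seven thousand six hundred sixty-eight (English words) → 7×1000 + 6×100 + 68 = 7668 (decimal)
Convert 四千九百四十一 (Chinese numeral) → 4×1000 + 9×100 + 4×10 + 1 = 4941 (decimal)
Compute |7668 - 4941| = 2727
2727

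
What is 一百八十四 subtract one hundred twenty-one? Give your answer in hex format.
Convert 一百八十四 (Chinese numeral) → 1×100 + 8×10 + 4 = 184 (decimal)
Convert one hundred twenty-one (English words) → 1×100 + 21 = 121 (decimal)
Compute 184 - 121 = 63
Convert 63 (decimal) → 63 = 3×16 + 15 → 0x3F (hexadecimal)
0x3F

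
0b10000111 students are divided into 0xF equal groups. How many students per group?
Convert 0b10000111 (binary) → 128 + 4 + 2 + 1 = 135 (decimal)
Convert 0xF (hexadecimal) → 15 (decimal)
Compute 135 ÷ 15 = 9
9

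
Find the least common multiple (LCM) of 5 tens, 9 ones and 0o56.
Convert 5 tens, 9 ones (place-value notation) → 5×10 + 9 = 59 (decimal)
Convert 0o56 (octal) → 5×8 + 6 = 46 (decimal)
Compute lcm(59, 46) = 2714
2714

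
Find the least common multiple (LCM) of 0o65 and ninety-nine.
Convert 0o65 (octal) → 6×8 + 5 = 53 (decimal)
Convert ninety-nine (English words) → 99 (decimal)
Compute lcm(53, 99) = 5247
5247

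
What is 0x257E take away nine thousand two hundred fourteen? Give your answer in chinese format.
Convert 0x257E (hexadecimal) → 2×4096 + 5×256 + 7×16 + 14 = 9598 (decimal)
Convert nine thousand two hundred fourteen (English words) → 9×1000 + 2×100 + 14 = 9214 (decimal)
Compute 9598 - 9214 = 384
Convert 384 (decimal) → 384 = 3×100 + 8×10 + 4 → 三百八十四 (Chinese numeral)
三百八十四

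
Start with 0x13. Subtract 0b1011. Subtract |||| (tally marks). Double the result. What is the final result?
Convert 0x13 (hexadecimal) → 1×16 + 3 = 19 (decimal)
Start: 19
Convert 0b1011 (binary) → 8 + 2 + 1 = 11 (decimal)
19 - 11 = 8
Convert |||| (tally marks) → 4 (decimal)
8 - 4 = 4
4 × 2 = 8
8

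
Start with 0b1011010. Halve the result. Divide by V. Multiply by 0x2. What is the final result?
Convert 0b1011010 (binary) → 64 + 16 + 8 + 2 = 90 (decimal)
Start: 90
90 ÷ 2 = 45
Convert V (Roman numeral) → 5 (decimal)
45 ÷ 5 = 9
Convert 0x2 (hexadecimal) → 2 (decimal)
9 × 2 = 18
18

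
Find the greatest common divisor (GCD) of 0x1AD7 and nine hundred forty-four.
Convert 0x1AD7 (hexadecimal) → 1×4096 + 10×256 + 13×16 + 7 = 6871 (decimal)
Convert nine hundred forty-four (English words) → 9×100 + 44 = 944 (decimal)
Compute gcd(6871, 944) = 1
1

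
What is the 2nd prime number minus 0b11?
The 2nd prime number = 3
Convert 0b11 (binary) → 2 + 1 = 3 (decimal)
Compute 3 - 3 = 0
0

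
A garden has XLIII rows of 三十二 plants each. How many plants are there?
Convert 三十二 (Chinese numeral) → 3×10 + 2 = 32 (decimal)
Convert XLIII (Roman numeral) → 40 + 1 + 1 + 1 = 43 (decimal)
Compute 32 × 43 = 1376
1376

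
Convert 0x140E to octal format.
Convert 0x140E (hexadecimal) → 1×4096 + 4×256 + 14 = 5134 (decimal)
Convert 5134 (decimal) → 5134 = 1×4096 + 2×512 + 1×8 + 6 → 0o12016 (octal)
0o12016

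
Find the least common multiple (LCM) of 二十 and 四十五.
Convert 二十 (Chinese numeral) → 2×10 = 20 (decimal)
Convert 四十五 (Chinese numeral) → 4×10 + 5 = 45 (decimal)
Compute lcm(20, 45) = 180
180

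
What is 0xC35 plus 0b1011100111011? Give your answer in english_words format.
Convert 0xC35 (hexadecimal) → 12×256 + 3×16 + 5 = 3125 (decimal)
Convert 0b1011100111011 (binary) → 4096 + 1024 + 512 + 256 + 32 + 16 + 8 + 2 + 1 = 5947 (decimal)
Compute 3125 + 5947 = 9072
Convert 9072 (decimal) → 9072 = 9×1000 + 72 → nine thousand seventy-two (English words)
nine thousand seventy-two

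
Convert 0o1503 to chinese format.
Convert 0o1503 (octal) → 1×512 + 5×64 + 3 = 835 (decimal)
Convert 835 (decimal) → 835 = 8×100 + 3×10 + 5 → 八百三十五 (Chinese numeral)
八百三十五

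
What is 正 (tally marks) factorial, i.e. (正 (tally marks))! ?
Convert 正 (tally marks) → 5 (decimal)
Compute 5! = 120
120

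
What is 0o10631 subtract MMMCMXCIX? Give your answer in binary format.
Convert 0o10631 (octal) → 1×4096 + 6×64 + 3×8 + 1 = 4505 (decimal)
Convert MMMCMXCIX (Roman numeral) → 1000 + 1000 + 1000 + 900 + 90 + 9 = 3999 (decimal)
Compute 4505 - 3999 = 506
Convert 506 (decimal) → 506 = 256 + 128 + 64 + 32 + 16 + 8 + 2 → 0b111111010 (binary)
0b111111010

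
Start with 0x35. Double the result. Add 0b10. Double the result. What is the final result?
Convert 0x35 (hexadecimal) → 3×16 + 5 = 53 (decimal)
Start: 53
53 × 2 = 106
Convert 0b10 (binary) → 2 (decimal)
106 + 2 = 108
108 × 2 = 216
216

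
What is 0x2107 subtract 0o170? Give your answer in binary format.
Convert 0x2107 (hexadecimal) → 2×4096 + 1×256 + 7 = 8455 (decimal)
Convert 0o170 (octal) → 1×64 + 7×8 = 120 (decimal)
Compute 8455 - 120 = 8335
Convert 8335 (decimal) → 8335 = 8192 + 128 + 8 + 4 + 2 + 1 → 0b10000010001111 (binary)
0b10000010001111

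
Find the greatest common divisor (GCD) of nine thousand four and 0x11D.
Convert nine thousand four (English words) → 9×1000 + 4 = 9004 (decimal)
Convert 0x11D (hexadecimal) → 1×256 + 1×16 + 13 = 285 (decimal)
Compute gcd(9004, 285) = 1
1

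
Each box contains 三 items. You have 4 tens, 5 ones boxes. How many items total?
Convert 三 (Chinese numeral) → 3 (decimal)
Convert 4 tens, 5 ones (place-value notation) → 4×10 + 5 = 45 (decimal)
Compute 3 × 45 = 135
135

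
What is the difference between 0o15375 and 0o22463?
Convert 0o15375 (octal) → 1×4096 + 5×512 + 3×64 + 7×8 + 5 = 6909 (decimal)
Convert 0o22463 (octal) → 2×4096 + 2×512 + 4×64 + 6×8 + 3 = 9523 (decimal)
Difference: |6909 - 9523| = 2614
2614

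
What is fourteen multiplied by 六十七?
Convert fourteen (English words) → 14 (decimal)
Convert 六十七 (Chinese numeral) → 6×10 + 7 = 67 (decimal)
Compute 14 × 67 = 938
938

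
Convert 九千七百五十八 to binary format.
Convert 九千七百五十八 (Chinese numeral) → 9×1000 + 7×100 + 5×10 + 8 = 9758 (decimal)
Convert 9758 (decimal) → 9758 = 8192 + 1024 + 512 + 16 + 8 + 4 + 2 → 0b10011000011110 (binary)
0b10011000011110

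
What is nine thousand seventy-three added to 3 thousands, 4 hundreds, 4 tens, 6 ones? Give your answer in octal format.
Convert nine thousand seventy-three (English words) → 9×1000 + 73 = 9073 (decimal)
Convert 3 thousands, 4 hundreds, 4 tens, 6 ones (place-value notation) → 3×1000 + 4×100 + 4×10 + 6 = 3446 (decimal)
Compute 9073 + 3446 = 12519
Convert 12519 (decimal) → 12519 = 3×4096 + 3×64 + 4×8 + 7 → 0o30347 (octal)
0o30347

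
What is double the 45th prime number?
The 45th prime number = 197
Compute 197 × 2 = 394
394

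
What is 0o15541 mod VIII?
Convert 0o15541 (octal) → 1×4096 + 5×512 + 5×64 + 4×8 + 1 = 7009 (decimal)
Convert VIII (Roman numeral) → 5 + 1 + 1 + 1 = 8 (decimal)
Compute 7009 mod 8 = 1
1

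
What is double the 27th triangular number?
The 27th triangular number = 27×28/2 = 378
Compute 378 × 2 = 756
756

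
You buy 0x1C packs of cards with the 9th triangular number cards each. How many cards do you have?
Convert the 9th triangular number (triangular index) → 9×10/2 = 45 (decimal)
Convert 0x1C (hexadecimal) → 1×16 + 12 = 28 (decimal)
Compute 45 × 28 = 1260
1260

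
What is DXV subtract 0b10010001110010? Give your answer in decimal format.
Convert DXV (Roman numeral) → 500 + 10 + 5 = 515 (decimal)
Convert 0b10010001110010 (binary) → 8192 + 1024 + 64 + 32 + 16 + 2 = 9330 (decimal)
Compute 515 - 9330 = -8815
-8815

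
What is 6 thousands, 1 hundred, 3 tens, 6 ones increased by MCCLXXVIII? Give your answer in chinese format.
Convert 6 thousands, 1 hundred, 3 tens, 6 ones (place-value notation) → 6×1000 + 1×100 + 3×10 + 6 = 6136 (decimal)
Convert MCCLXXVIII (Roman numeral) → 1000 + 100 + 100 + 50 + 10 + 10 + 5 + 1 + 1 + 1 = 1278 (decimal)
Compute 6136 + 1278 = 7414
Convert 7414 (decimal) → 7414 = 7×1000 + 4×100 + 1×10 + 4 → 七千四百一十四 (Chinese numeral)
七千四百一十四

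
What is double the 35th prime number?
The 35th prime number = 149
Compute 149 × 2 = 298
298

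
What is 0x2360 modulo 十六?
Convert 0x2360 (hexadecimal) → 2×4096 + 3×256 + 6×16 = 9056 (decimal)
Convert 十六 (Chinese numeral) → 1×10 + 6 = 16 (decimal)
Compute 9056 mod 16 = 0
0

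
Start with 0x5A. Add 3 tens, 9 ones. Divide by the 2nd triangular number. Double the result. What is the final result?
Convert 0x5A (hexadecimal) → 5×16 + 10 = 90 (decimal)
Start: 90
Convert 3 tens, 9 ones (place-value notation) → 3×10 + 9 = 39 (decimal)
90 + 39 = 129
Convert the 2nd triangular number (triangular index) → 2×3/2 = 3 (decimal)
129 ÷ 3 = 43
43 × 2 = 86
86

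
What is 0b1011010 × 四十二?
Convert 0b1011010 (binary) → 64 + 16 + 8 + 2 = 90 (decimal)
Convert 四十二 (Chinese numeral) → 4×10 + 2 = 42 (decimal)
Compute 90 × 42 = 3780
3780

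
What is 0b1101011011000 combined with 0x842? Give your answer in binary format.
Convert 0b1101011011000 (binary) → 4096 + 2048 + 512 + 128 + 64 + 16 + 8 = 6872 (decimal)
Convert 0x842 (hexadecimal) → 8×256 + 4×16 + 2 = 2114 (decimal)
Compute 6872 + 2114 = 8986
Convert 8986 (decimal) → 8986 = 8192 + 512 + 256 + 16 + 8 + 2 → 0b10001100011010 (binary)
0b10001100011010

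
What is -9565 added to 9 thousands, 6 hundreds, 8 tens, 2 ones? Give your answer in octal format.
Convert 9 thousands, 6 hundreds, 8 tens, 2 ones (place-value notation) → 9×1000 + 6×100 + 8×10 + 2 = 9682 (decimal)
Compute -9565 + 9682 = 117
Convert 117 (decimal) → 117 = 1×64 + 6×8 + 5 → 0o165 (octal)
0o165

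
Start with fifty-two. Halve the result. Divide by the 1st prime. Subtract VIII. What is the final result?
Convert fifty-two (English words) → 52 (decimal)
Start: 52
52 ÷ 2 = 26
Convert the 1st prime (prime index) → 2 (decimal)
26 ÷ 2 = 13
Convert VIII (Roman numeral) → 5 + 1 + 1 + 1 = 8 (decimal)
13 - 8 = 5
5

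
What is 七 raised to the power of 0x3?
Convert 七 (Chinese numeral) → 7 (decimal)
Convert 0x3 (hexadecimal) → 3 (decimal)
Compute 7 ^ 3 = 343
343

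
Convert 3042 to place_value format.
Convert 3042 (decimal) → 3042 = 3×1000 + 4×10 + 2 → 3 thousands, 4 tens, 2 ones (place-value notation)
3 thousands, 4 tens, 2 ones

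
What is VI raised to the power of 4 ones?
Convert VI (Roman numeral) → 5 + 1 = 6 (decimal)
Convert 4 ones (place-value notation) → 4 (decimal)
Compute 6 ^ 4 = 1296
1296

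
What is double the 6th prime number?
The 6th prime number = 13
Compute 13 × 2 = 26
26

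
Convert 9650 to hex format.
Convert 9650 (decimal) → 9650 = 2×4096 + 5×256 + 11×16 + 2 → 0x25B2 (hexadecimal)
0x25B2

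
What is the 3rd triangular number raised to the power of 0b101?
Convert the 3rd triangular number (triangular index) → 3×4/2 = 6 (decimal)
Convert 0b101 (binary) → 4 + 1 = 5 (decimal)
Compute 6 ^ 5 = 7776
7776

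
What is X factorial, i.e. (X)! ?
Convert X (Roman numeral) → 10 (decimal)
Compute 10! = 3628800
3628800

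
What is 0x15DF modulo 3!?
Convert 0x15DF (hexadecimal) → 1×4096 + 5×256 + 13×16 + 15 = 5599 (decimal)
Convert 3! (factorial) → 6 (decimal)
Compute 5599 mod 6 = 1
1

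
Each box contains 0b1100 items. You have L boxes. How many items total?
Convert 0b1100 (binary) → 8 + 4 = 12 (decimal)
Convert L (Roman numeral) → 50 (decimal)
Compute 12 × 50 = 600
600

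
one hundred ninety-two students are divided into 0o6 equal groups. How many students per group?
Convert one hundred ninety-two (English words) → 1×100 + 92 = 192 (decimal)
Convert 0o6 (octal) → 6 (decimal)
Compute 192 ÷ 6 = 32
32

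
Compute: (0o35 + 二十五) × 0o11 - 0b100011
Convert 0o35 (octal) → 3×8 + 5 = 29 (decimal)
Convert 二十五 (Chinese numeral) → 2×10 + 5 = 25 (decimal)
Convert 0o11 (octal) → 1×8 + 1 = 9 (decimal)
Convert 0b100011 (binary) → 32 + 2 + 1 = 35 (decimal)
Expression in decimal: (29 + 25) × 9 - 35
Parentheses first: 29 + 25 = 54
Multiply: 54 × 9 = 486
Subtract: 486 - 35 = 451
451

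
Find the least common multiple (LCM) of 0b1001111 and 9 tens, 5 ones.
Convert 0b1001111 (binary) → 64 + 8 + 4 + 2 + 1 = 79 (decimal)
Convert 9 tens, 5 ones (place-value notation) → 9×10 + 5 = 95 (decimal)
Compute lcm(79, 95) = 7505
7505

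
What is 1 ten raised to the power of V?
Convert 1 ten (place-value notation) → 1×10 = 10 (decimal)
Convert V (Roman numeral) → 5 (decimal)
Compute 10 ^ 5 = 100000
100000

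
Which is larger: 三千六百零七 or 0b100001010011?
Convert 三千六百零七 (Chinese numeral) → 3×1000 + 6×100 + 7 = 3607 (decimal)
Convert 0b100001010011 (binary) → 2048 + 64 + 16 + 2 + 1 = 2131 (decimal)
Compare 3607 vs 2131: larger = 3607
3607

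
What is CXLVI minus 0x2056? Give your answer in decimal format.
Convert CXLVI (Roman numeral) → 100 + 40 + 5 + 1 = 146 (decimal)
Convert 0x2056 (hexadecimal) → 2×4096 + 5×16 + 6 = 8278 (decimal)
Compute 146 - 8278 = -8132
-8132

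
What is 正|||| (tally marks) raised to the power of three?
Convert 正|||| (tally marks) → 5 + 4 = 9 (decimal)
Convert three (English words) → 3 (decimal)
Compute 9 ^ 3 = 729
729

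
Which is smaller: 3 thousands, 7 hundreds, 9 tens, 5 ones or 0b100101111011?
Convert 3 thousands, 7 hundreds, 9 tens, 5 ones (place-value notation) → 3×1000 + 7×100 + 9×10 + 5 = 3795 (decimal)
Convert 0b100101111011 (binary) → 2048 + 256 + 64 + 32 + 16 + 8 + 2 + 1 = 2427 (decimal)
Compare 3795 vs 2427: smaller = 2427
2427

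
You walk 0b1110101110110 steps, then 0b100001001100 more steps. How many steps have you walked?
Convert 0b1110101110110 (binary) → 4096 + 2048 + 1024 + 256 + 64 + 32 + 16 + 4 + 2 = 7542 (decimal)
Convert 0b100001001100 (binary) → 2048 + 64 + 8 + 4 = 2124 (decimal)
Compute 7542 + 2124 = 9666
9666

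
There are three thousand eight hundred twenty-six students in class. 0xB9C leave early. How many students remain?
Convert three thousand eight hundred twenty-six (English words) → 3×1000 + 8×100 + 26 = 3826 (decimal)
Convert 0xB9C (hexadecimal) → 11×256 + 9×16 + 12 = 2972 (decimal)
Compute 3826 - 2972 = 854
854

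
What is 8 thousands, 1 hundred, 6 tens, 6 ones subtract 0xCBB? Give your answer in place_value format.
Convert 8 thousands, 1 hundred, 6 tens, 6 ones (place-value notation) → 8×1000 + 1×100 + 6×10 + 6 = 8166 (decimal)
Convert 0xCBB (hexadecimal) → 12×256 + 11×16 + 11 = 3259 (decimal)
Compute 8166 - 3259 = 4907
Convert 4907 (decimal) → 4907 = 4×1000 + 9×100 + 7 → 4 thousands, 9 hundreds, 7 ones (place-value notation)
4 thousands, 9 hundreds, 7 ones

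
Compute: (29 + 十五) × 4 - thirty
Convert 十五 (Chinese numeral) → 1×10 + 5 = 15 (decimal)
Convert thirty (English words) → 30 (decimal)
Expression in decimal: (29 + 15) × 4 - 30
Parentheses first: 29 + 15 = 44
Multiply: 44 × 4 = 176
Subtract: 176 - 30 = 146
146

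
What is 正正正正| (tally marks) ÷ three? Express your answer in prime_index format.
Convert 正正正正| (tally marks) → 5 + 5 + 5 + 5 + 1 = 21 (decimal)
Convert three (English words) → 3 (decimal)
Compute 21 ÷ 3 = 7
Convert 7 (decimal) → the 4th prime (prime index)
the 4th prime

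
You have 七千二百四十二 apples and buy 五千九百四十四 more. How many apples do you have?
Convert 七千二百四十二 (Chinese numeral) → 7×1000 + 2×100 + 4×10 + 2 = 7242 (decimal)
Convert 五千九百四十四 (Chinese numeral) → 5×1000 + 9×100 + 4×10 + 4 = 5944 (decimal)
Compute 7242 + 5944 = 13186
13186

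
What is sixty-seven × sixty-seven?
Convert sixty-seven (English words) → 67 (decimal)
Convert sixty-seven (English words) → 67 (decimal)
Compute 67 × 67 = 4489
4489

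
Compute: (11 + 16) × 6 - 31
Parentheses first: 11 + 16 = 27
Multiply: 27 × 6 = 162
Subtract: 162 - 31 = 131
131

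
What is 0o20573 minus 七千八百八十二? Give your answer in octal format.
Convert 0o20573 (octal) → 2×4096 + 5×64 + 7×8 + 3 = 8571 (decimal)
Convert 七千八百八十二 (Chinese numeral) → 7×1000 + 8×100 + 8×10 + 2 = 7882 (decimal)
Compute 8571 - 7882 = 689
Convert 689 (decimal) → 689 = 1×512 + 2×64 + 6×8 + 1 → 0o1261 (octal)
0o1261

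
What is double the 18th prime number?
The 18th prime number = 61
Compute 61 × 2 = 122
122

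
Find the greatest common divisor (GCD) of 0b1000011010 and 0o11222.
Convert 0b1000011010 (binary) → 512 + 16 + 8 + 2 = 538 (decimal)
Convert 0o11222 (octal) → 1×4096 + 1×512 + 2×64 + 2×8 + 2 = 4754 (decimal)
Compute gcd(538, 4754) = 2
2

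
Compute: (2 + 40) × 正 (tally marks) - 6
Convert 正 (tally marks) → 5 (decimal)
Expression in decimal: (2 + 40) × 5 - 6
Parentheses first: 2 + 40 = 42
Multiply: 42 × 5 = 210
Subtract: 210 - 6 = 204
204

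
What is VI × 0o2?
Convert VI (Roman numeral) → 5 + 1 = 6 (decimal)
Convert 0o2 (octal) → 2 (decimal)
Compute 6 × 2 = 12
12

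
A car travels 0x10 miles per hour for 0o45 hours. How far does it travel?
Convert 0x10 (hexadecimal) → 1×16 = 16 (decimal)
Convert 0o45 (octal) → 4×8 + 5 = 37 (decimal)
Compute 16 × 37 = 592
592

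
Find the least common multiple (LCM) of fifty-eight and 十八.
Convert fifty-eight (English words) → 58 (decimal)
Convert 十八 (Chinese numeral) → 1×10 + 8 = 18 (decimal)
Compute lcm(58, 18) = 522
522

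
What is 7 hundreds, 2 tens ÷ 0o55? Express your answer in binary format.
Convert 7 hundreds, 2 tens (place-value notation) → 7×100 + 2×10 = 720 (decimal)
Convert 0o55 (octal) → 5×8 + 5 = 45 (decimal)
Compute 720 ÷ 45 = 16
Convert 16 (decimal) → 0b10000 (binary)
0b10000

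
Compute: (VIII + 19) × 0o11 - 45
Convert VIII (Roman numeral) → 5 + 1 + 1 + 1 = 8 (decimal)
Convert 0o11 (octal) → 1×8 + 1 = 9 (decimal)
Expression in decimal: (8 + 19) × 9 - 45
Parentheses first: 8 + 19 = 27
Multiply: 27 × 9 = 243
Subtract: 243 - 45 = 198
198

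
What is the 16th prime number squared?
The 16th prime number = 53
Compute 53² = 53 × 53 = 2809
2809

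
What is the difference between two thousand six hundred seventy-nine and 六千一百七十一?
Convert two thousand six hundred seventy-nine (English words) → 2×1000 + 6×100 + 79 = 2679 (decimal)
Convert 六千一百七十一 (Chinese numeral) → 6×1000 + 1×100 + 7×10 + 1 = 6171 (decimal)
Difference: |2679 - 6171| = 3492
3492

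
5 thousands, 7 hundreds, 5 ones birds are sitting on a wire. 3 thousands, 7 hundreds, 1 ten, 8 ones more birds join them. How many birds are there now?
Convert 5 thousands, 7 hundreds, 5 ones (place-value notation) → 5×1000 + 7×100 + 5 = 5705 (decimal)
Convert 3 thousands, 7 hundreds, 1 ten, 8 ones (place-value notation) → 3×1000 + 7×100 + 1×10 + 8 = 3718 (decimal)
Compute 5705 + 3718 = 9423
9423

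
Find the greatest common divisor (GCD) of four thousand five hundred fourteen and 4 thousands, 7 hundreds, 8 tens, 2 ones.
Convert four thousand five hundred fourteen (English words) → 4×1000 + 5×100 + 14 = 4514 (decimal)
Convert 4 thousands, 7 hundreds, 8 tens, 2 ones (place-value notation) → 4×1000 + 7×100 + 8×10 + 2 = 4782 (decimal)
Compute gcd(4514, 4782) = 2
2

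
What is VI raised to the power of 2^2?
Convert VI (Roman numeral) → 5 + 1 = 6 (decimal)
Convert 2^2 (power) → 4 (decimal)
Compute 6 ^ 4 = 1296
1296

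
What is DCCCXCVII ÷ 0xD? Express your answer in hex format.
Convert DCCCXCVII (Roman numeral) → 500 + 100 + 100 + 100 + 90 + 5 + 1 + 1 = 897 (decimal)
Convert 0xD (hexadecimal) → 13 (decimal)
Compute 897 ÷ 13 = 69
Convert 69 (decimal) → 69 = 4×16 + 5 → 0x45 (hexadecimal)
0x45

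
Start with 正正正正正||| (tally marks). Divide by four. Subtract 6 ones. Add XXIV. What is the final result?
Convert 正正正正正||| (tally marks) → 5 + 5 + 5 + 5 + 5 + 3 = 28 (decimal)
Start: 28
Convert four (English words) → 4 (decimal)
28 ÷ 4 = 7
Convert 6 ones (place-value notation) → 6 (decimal)
7 - 6 = 1
Convert XXIV (Roman numeral) → 10 + 10 + 4 = 24 (decimal)
1 + 24 = 25
25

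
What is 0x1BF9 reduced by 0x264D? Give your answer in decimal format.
Convert 0x1BF9 (hexadecimal) → 1×4096 + 11×256 + 15×16 + 9 = 7161 (decimal)
Convert 0x264D (hexadecimal) → 2×4096 + 6×256 + 4×16 + 13 = 9805 (decimal)
Compute 7161 - 9805 = -2644
-2644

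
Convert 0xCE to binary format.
Convert 0xCE (hexadecimal) → 12×16 + 14 = 206 (decimal)
Convert 206 (decimal) → 206 = 128 + 64 + 8 + 4 + 2 → 0b11001110 (binary)
0b11001110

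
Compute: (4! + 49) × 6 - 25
Convert 4! (factorial) → 24 (decimal)
Expression in decimal: (24 + 49) × 6 - 25
Parentheses first: 24 + 49 = 73
Multiply: 73 × 6 = 438
Subtract: 438 - 25 = 413
413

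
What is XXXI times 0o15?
Convert XXXI (Roman numeral) → 10 + 10 + 10 + 1 = 31 (decimal)
Convert 0o15 (octal) → 1×8 + 5 = 13 (decimal)
Compute 31 × 13 = 403
403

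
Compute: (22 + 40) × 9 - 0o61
Convert 0o61 (octal) → 6×8 + 1 = 49 (decimal)
Expression in decimal: (22 + 40) × 9 - 49
Parentheses first: 22 + 40 = 62
Multiply: 62 × 9 = 558
Subtract: 558 - 49 = 509
509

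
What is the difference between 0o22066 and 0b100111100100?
Convert 0o22066 (octal) → 2×4096 + 2×512 + 6×8 + 6 = 9270 (decimal)
Convert 0b100111100100 (binary) → 2048 + 256 + 128 + 64 + 32 + 4 = 2532 (decimal)
Difference: |9270 - 2532| = 6738
6738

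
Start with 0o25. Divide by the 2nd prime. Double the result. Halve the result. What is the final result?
Convert 0o25 (octal) → 2×8 + 5 = 21 (decimal)
Start: 21
Convert the 2nd prime (prime index) → 3 (decimal)
21 ÷ 3 = 7
7 × 2 = 14
14 ÷ 2 = 7
7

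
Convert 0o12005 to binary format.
Convert 0o12005 (octal) → 1×4096 + 2×512 + 5 = 5125 (decimal)
Convert 5125 (decimal) → 5125 = 4096 + 1024 + 4 + 1 → 0b1010000000101 (binary)
0b1010000000101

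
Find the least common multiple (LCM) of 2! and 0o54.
Convert 2! (factorial) → 2 (decimal)
Convert 0o54 (octal) → 5×8 + 4 = 44 (decimal)
Compute lcm(2, 44) = 44
44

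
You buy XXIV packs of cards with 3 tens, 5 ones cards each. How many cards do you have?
Convert 3 tens, 5 ones (place-value notation) → 3×10 + 5 = 35 (decimal)
Convert XXIV (Roman numeral) → 10 + 10 + 4 = 24 (decimal)
Compute 35 × 24 = 840
840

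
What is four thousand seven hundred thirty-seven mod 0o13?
Convert four thousand seven hundred thirty-seven (English words) → 4×1000 + 7×100 + 37 = 4737 (decimal)
Convert 0o13 (octal) → 1×8 + 3 = 11 (decimal)
Compute 4737 mod 11 = 7
7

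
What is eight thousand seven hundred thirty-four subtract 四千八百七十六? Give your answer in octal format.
Convert eight thousand seven hundred thirty-four (English words) → 8×1000 + 7×100 + 34 = 8734 (decimal)
Convert 四千八百七十六 (Chinese numeral) → 4×1000 + 8×100 + 7×10 + 6 = 4876 (decimal)
Compute 8734 - 4876 = 3858
Convert 3858 (decimal) → 3858 = 7×512 + 4×64 + 2×8 + 2 → 0o7422 (octal)
0o7422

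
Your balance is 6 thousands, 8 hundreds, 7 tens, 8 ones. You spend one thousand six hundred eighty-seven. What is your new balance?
Convert 6 thousands, 8 hundreds, 7 tens, 8 ones (place-value notation) → 6×1000 + 8×100 + 7×10 + 8 = 6878 (decimal)
Convert one thousand six hundred eighty-seven (English words) → 1×1000 + 6×100 + 87 = 1687 (decimal)
Compute 6878 - 1687 = 5191
5191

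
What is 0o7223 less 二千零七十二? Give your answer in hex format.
Convert 0o7223 (octal) → 7×512 + 2×64 + 2×8 + 3 = 3731 (decimal)
Convert 二千零七十二 (Chinese numeral) → 2×1000 + 7×10 + 2 = 2072 (decimal)
Compute 3731 - 2072 = 1659
Convert 1659 (decimal) → 1659 = 6×256 + 7×16 + 11 → 0x67B (hexadecimal)
0x67B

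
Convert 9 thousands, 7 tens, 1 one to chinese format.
Convert 9 thousands, 7 tens, 1 one (place-value notation) → 9×1000 + 7×10 + 1 = 9071 (decimal)
Convert 9071 (decimal) → 9071 = 9×1000 + 7×10 + 1 → 九千零七十一 (Chinese numeral)
九千零七十一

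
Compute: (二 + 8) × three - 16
Convert 二 (Chinese numeral) → 2 (decimal)
Convert three (English words) → 3 (decimal)
Expression in decimal: (2 + 8) × 3 - 16
Parentheses first: 2 + 8 = 10
Multiply: 10 × 3 = 30
Subtract: 30 - 16 = 14
14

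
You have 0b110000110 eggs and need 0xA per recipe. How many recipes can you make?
Convert 0b110000110 (binary) → 256 + 128 + 4 + 2 = 390 (decimal)
Convert 0xA (hexadecimal) → 10 (decimal)
Compute 390 ÷ 10 = 39
39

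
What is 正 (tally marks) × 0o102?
Convert 正 (tally marks) → 5 (decimal)
Convert 0o102 (octal) → 1×64 + 2 = 66 (decimal)
Compute 5 × 66 = 330
330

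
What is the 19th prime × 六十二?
Convert the 19th prime (prime index) → 67 (decimal)
Convert 六十二 (Chinese numeral) → 6×10 + 2 = 62 (decimal)
Compute 67 × 62 = 4154
4154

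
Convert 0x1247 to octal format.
Convert 0x1247 (hexadecimal) → 1×4096 + 2×256 + 4×16 + 7 = 4679 (decimal)
Convert 4679 (decimal) → 4679 = 1×4096 + 1×512 + 1×64 + 7 → 0o11107 (octal)
0o11107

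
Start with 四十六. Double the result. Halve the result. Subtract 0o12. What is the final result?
Convert 四十六 (Chinese numeral) → 4×10 + 6 = 46 (decimal)
Start: 46
46 × 2 = 92
92 ÷ 2 = 46
Convert 0o12 (octal) → 1×8 + 2 = 10 (decimal)
46 - 10 = 36
36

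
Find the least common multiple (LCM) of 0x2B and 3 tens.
Convert 0x2B (hexadecimal) → 2×16 + 11 = 43 (decimal)
Convert 3 tens (place-value notation) → 3×10 = 30 (decimal)
Compute lcm(43, 30) = 1290
1290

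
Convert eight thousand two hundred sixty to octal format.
Convert eight thousand two hundred sixty (English words) → 8×1000 + 2×100 + 60 = 8260 (decimal)
Convert 8260 (decimal) → 8260 = 2×4096 + 1×64 + 4 → 0o20104 (octal)
0o20104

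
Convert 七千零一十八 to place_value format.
Convert 七千零一十八 (Chinese numeral) → 7×1000 + 1×10 + 8 = 7018 (decimal)
Convert 7018 (decimal) → 7018 = 7×1000 + 1×10 + 8 → 7 thousands, 1 ten, 8 ones (place-value notation)
7 thousands, 1 ten, 8 ones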